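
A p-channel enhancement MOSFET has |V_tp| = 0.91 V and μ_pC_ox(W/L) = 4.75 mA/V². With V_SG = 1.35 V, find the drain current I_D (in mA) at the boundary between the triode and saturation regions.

I_D = 0.460 mA

At the boundary V_SD = V_ov = V_SG − |V_tp| = 1.35 − 0.91 = 0.44 V.
I_D = ½ k_p V_ov² = 0.5 × 4.75 × 0.44² = 0.46 mA.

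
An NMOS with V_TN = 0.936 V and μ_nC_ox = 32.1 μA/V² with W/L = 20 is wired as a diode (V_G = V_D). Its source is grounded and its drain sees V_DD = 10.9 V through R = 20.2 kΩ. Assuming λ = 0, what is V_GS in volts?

With gate tied to drain, V_GS = V_DS ≥ V_GS − V_TN, so the device is in saturation.
k_n = μ_nC_ox · (W/L) = 0.642 mA/V².
KCL at the drain: ½ k_n (V_GS − V_TN)² = (V_DD − V_GS)/R.
Let x = V_GS − 0.936. Then 6.48 x² + x − 9.964 = 0, giving x = 1.16 V (positive root), so V_GS = 2.1 V.
I_D = (V_DD − V_GS)/R = (10.9 − 2.1) / 20.2 = 0.436 mA.

V_GS = 2.10 V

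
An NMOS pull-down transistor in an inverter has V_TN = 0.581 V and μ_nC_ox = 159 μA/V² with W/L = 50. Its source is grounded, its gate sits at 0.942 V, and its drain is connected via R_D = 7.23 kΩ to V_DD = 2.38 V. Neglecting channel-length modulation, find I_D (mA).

I_D = 0.311 mA

V_GS = V_G = 0.942 V, so V_ov = 0.942 − 0.581 = 0.361 V.
k_n = μ_nC_ox · (W/L) = 7.95 mA/V².
Assume saturation: I_D = ½ k_n V_ov² = 0.5 × 7.95 × 0.361² = 0.518 mA, giving V_DS = V_DD − I_D R_D = 2.38 − 0.518 × 7.23 = -1.37 V.
But -1.37 V < V_ov = 0.361 V, so the device is actually in triode.
In triode I_D = k_n[V_ov V_DS − ½ V_DS²] and I_D = (V_DD − V_DS)/R_D. Equating: 28.7 V_DS² − 21.75 V_DS + 2.38 = 0, giving V_DS = 0.133 V (the root below V_ov).
I_D = (2.38 − 0.133) / 7.23 = 0.311 mA.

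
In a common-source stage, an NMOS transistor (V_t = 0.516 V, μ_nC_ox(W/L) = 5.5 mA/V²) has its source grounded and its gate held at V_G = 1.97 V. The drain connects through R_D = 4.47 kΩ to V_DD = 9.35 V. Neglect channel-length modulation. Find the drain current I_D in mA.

V_GS = V_G = 1.97 V, so V_ov = 1.97 − 0.516 = 1.45 V.
Assume saturation: I_D = ½ k_n V_ov² = 0.5 × 5.5 × 1.45² = 5.81 mA, giving V_DS = V_DD − I_D R_D = 9.35 − 5.81 × 4.47 = -16.6 V.
But -16.6 V < V_ov = 1.45 V, so the device is actually in triode.
In triode I_D = k_n[V_ov V_DS − ½ V_DS²] and I_D = (V_DD − V_DS)/R_D. Equating: 12.3 V_DS² − 36.75 V_DS + 9.35 = 0, giving V_DS = 0.281 V (the root below V_ov).
I_D = (9.35 − 0.281) / 4.47 = 2.03 mA.

I_D = 2.03 mA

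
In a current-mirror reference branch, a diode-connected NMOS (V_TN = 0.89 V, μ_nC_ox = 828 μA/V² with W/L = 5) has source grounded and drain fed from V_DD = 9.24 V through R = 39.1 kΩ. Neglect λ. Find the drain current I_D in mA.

I_D = 0.205 mA

With gate tied to drain, V_GS = V_DS ≥ V_GS − V_TN, so the device is in saturation.
k_n = μ_nC_ox · (W/L) = 4.14 mA/V².
KCL at the drain: ½ k_n (V_GS − V_TN)² = (V_DD − V_GS)/R.
Let x = V_GS − 0.89. Then 80.9 x² + x − 8.35 = 0, giving x = 0.315 V (positive root), so V_GS = 1.21 V.
I_D = (V_DD − V_GS)/R = (9.24 − 1.21) / 39.1 = 0.205 mA.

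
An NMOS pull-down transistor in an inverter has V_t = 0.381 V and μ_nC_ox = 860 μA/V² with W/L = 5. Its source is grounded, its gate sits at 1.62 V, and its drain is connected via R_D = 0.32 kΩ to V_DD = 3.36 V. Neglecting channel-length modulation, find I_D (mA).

V_GS = V_G = 1.62 V, so V_ov = 1.62 − 0.381 = 1.24 V.
k_n = μ_nC_ox · (W/L) = 4.3 mA/V².
Assume saturation: I_D = ½ k_n V_ov² = 0.5 × 4.3 × 1.24² = 3.3 mA, giving V_DS = V_DD − I_D R_D = 3.36 − 3.3 × 0.32 = 2.3 V.
V_DS = 2.3 V ≥ V_ov = 1.24 V, confirming saturation.

I_D = 3.30 mA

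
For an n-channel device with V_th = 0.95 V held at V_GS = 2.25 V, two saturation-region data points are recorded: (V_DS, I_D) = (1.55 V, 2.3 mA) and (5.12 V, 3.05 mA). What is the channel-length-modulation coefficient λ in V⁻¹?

With V_GS fixed, I_D ∝ (1 + λ V_DS) in saturation, so I_D2/I_D1 = (1 + λ V_DS2)/(1 + λ V_DS1).
3.05/2.3 = 1.326 = (1 + 5.12 λ)/(1 + 1.55 λ).
Solving: λ (I_D1 V_DS2 − I_D2 V_DS1) = I_D2 − I_D1, so λ = (3.05 − 2.3) / (2.3 × 5.12 − 3.05 × 1.55) = 0.75 / 7.05 = 0.106 V⁻¹.

λ = 0.106 V⁻¹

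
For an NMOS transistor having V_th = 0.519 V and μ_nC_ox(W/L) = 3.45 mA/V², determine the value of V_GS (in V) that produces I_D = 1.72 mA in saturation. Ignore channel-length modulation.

V_GS = 1.52 V

In saturation I_D = ½ k_n (V_GS − V_th)², so V_GS − V_th = √(2 I_D / k_n) = √(2 × 1.72 / 3.45) = 0.999 V.
V_GS = 0.519 + 0.999 = 1.52 V.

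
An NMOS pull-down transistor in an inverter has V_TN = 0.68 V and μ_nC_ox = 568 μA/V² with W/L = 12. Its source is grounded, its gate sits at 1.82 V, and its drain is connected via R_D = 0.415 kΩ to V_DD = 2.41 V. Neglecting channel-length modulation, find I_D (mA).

V_GS = V_G = 1.82 V, so V_ov = 1.82 − 0.68 = 1.14 V.
k_n = μ_nC_ox · (W/L) = 6.816 mA/V².
Assume saturation: I_D = ½ k_n V_ov² = 0.5 × 6.816 × 1.14² = 4.43 mA, giving V_DS = V_DD − I_D R_D = 2.41 − 4.43 × 0.415 = 0.572 V.
But 0.572 V < V_ov = 1.14 V, so the device is actually in triode.
In triode I_D = k_n[V_ov V_DS − ½ V_DS²] and I_D = (V_DD − V_DS)/R_D. Equating: 1.41 V_DS² − 4.225 V_DS + 2.41 = 0, giving V_DS = 0.768 V (the root below V_ov).
I_D = (2.41 − 0.768) / 0.415 = 3.96 mA.

I_D = 3.96 mA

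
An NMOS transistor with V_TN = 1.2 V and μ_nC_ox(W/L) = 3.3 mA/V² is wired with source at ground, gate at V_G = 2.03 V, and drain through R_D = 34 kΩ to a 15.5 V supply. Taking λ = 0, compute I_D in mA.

I_D = 0.450 mA

V_GS = V_G = 2.03 V, so V_ov = 2.03 − 1.2 = 0.83 V.
Assume saturation: I_D = ½ k_n V_ov² = 0.5 × 3.3 × 0.83² = 1.14 mA, giving V_DS = V_DD − I_D R_D = 15.5 − 1.14 × 34 = -23.1 V.
But -23.1 V < V_ov = 0.83 V, so the device is actually in triode.
In triode I_D = k_n[V_ov V_DS − ½ V_DS²] and I_D = (V_DD − V_DS)/R_D. Equating: 56.1 V_DS² − 94.13 V_DS + 15.5 = 0, giving V_DS = 0.185 V (the root below V_ov).
I_D = (15.5 − 0.185) / 34 = 0.45 mA.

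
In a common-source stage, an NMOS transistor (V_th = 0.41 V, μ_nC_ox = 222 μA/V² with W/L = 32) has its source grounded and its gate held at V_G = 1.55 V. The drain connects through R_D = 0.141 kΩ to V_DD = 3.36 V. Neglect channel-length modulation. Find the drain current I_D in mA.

V_GS = V_G = 1.55 V, so V_ov = 1.55 − 0.41 = 1.14 V.
k_n = μ_nC_ox · (W/L) = 7.104 mA/V².
Assume saturation: I_D = ½ k_n V_ov² = 0.5 × 7.104 × 1.14² = 4.62 mA, giving V_DS = V_DD − I_D R_D = 3.36 − 4.62 × 0.141 = 2.71 V.
V_DS = 2.71 V ≥ V_ov = 1.14 V, confirming saturation.

I_D = 4.62 mA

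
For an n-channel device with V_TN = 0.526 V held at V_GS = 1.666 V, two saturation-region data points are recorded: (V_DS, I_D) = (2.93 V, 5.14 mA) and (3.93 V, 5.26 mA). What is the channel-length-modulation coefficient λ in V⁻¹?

With V_GS fixed, I_D ∝ (1 + λ V_DS) in saturation, so I_D2/I_D1 = (1 + λ V_DS2)/(1 + λ V_DS1).
5.26/5.14 = 1.023 = (1 + 3.93 λ)/(1 + 2.93 λ).
Solving: λ (I_D1 V_DS2 − I_D2 V_DS1) = I_D2 − I_D1, so λ = (5.26 − 5.14) / (5.14 × 3.93 − 5.26 × 2.93) = 0.12 / 4.79 = 0.0251 V⁻¹.

λ = 0.0251 V⁻¹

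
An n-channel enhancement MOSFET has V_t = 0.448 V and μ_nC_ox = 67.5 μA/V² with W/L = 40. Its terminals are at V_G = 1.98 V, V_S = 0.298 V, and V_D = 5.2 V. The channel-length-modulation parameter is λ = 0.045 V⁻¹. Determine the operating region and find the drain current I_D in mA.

Saturation; I_D = 2.51 mA

V_GS = V_G − V_S = 1.98 − 0.298 = 1.68 V; V_DS = V_D − V_S = 5.2 − 0.298 = 4.9 V.
k_n = μ_nC_ox · (W/L) = 2.7 mA/V².
V_ov = V_GS − V_t = 1.68 − 0.448 = 1.23 V.
Since V_DS = 4.9 V ≥ V_ov = 1.23 V, the device is in saturation.
I_D = ½ k_n V_ov² (1 + λ V_DS) = 0.5 × 2.7 × 1.23² × (1 + 0.045 × 4.9) = 2.51 mA.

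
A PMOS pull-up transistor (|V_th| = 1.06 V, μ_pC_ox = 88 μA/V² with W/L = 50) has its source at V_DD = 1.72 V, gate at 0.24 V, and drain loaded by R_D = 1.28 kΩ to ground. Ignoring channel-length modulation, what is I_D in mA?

I_D = 0.388 mA

V_SG = V_DD − V_G = 1.72 − 0.24 = 1.48 V, so V_ov = 1.48 − 1.06 = 0.42 V.
k_p = μ_pC_ox · (W/L) = 4.4 mA/V².
Assume saturation: I_D = ½ k_p V_ov² = 0.5 × 4.4 × 0.42² = 0.388 mA, giving V_SD = V_DD − I_D R_D = 1.72 − 0.388 × 1.28 = 1.22 V.
V_SD = 1.22 V ≥ V_ov = 0.42 V, confirming saturation.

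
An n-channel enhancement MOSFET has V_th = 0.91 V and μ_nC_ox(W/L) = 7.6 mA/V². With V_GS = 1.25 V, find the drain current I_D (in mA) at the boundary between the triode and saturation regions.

I_D = 0.439 mA

At the boundary V_DS = V_ov = V_GS − V_th = 1.25 − 0.91 = 0.34 V.
I_D = ½ k_n V_ov² = 0.5 × 7.6 × 0.34² = 0.439 mA.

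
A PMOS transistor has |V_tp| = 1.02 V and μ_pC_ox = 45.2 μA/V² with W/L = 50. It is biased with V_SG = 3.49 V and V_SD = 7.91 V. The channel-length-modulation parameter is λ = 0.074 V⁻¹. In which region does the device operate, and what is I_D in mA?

Saturation; I_D = 10.9 mA

k_p = μ_pC_ox · (W/L) = 2.26 mA/V².
V_ov = V_SG − |V_tp| = 3.49 − 1.02 = 2.47 V.
Since V_SD = 7.91 V ≥ V_ov = 2.47 V, the device is in saturation.
I_D = ½ k_p V_ov² (1 + λ V_SD) = 0.5 × 2.26 × 2.47² × (1 + 0.074 × 7.91) = 10.9 mA.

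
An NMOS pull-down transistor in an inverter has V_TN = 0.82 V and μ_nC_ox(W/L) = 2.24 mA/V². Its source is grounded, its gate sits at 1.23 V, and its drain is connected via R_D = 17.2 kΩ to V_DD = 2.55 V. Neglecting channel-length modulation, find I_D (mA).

I_D = 0.137 mA

V_GS = V_G = 1.23 V, so V_ov = 1.23 − 0.82 = 0.41 V.
Assume saturation: I_D = ½ k_n V_ov² = 0.5 × 2.24 × 0.41² = 0.188 mA, giving V_DS = V_DD − I_D R_D = 2.55 − 0.188 × 17.2 = -0.688 V.
But -0.688 V < V_ov = 0.41 V, so the device is actually in triode.
In triode I_D = k_n[V_ov V_DS − ½ V_DS²] and I_D = (V_DD − V_DS)/R_D. Equating: 19.3 V_DS² − 16.8 V_DS + 2.55 = 0, giving V_DS = 0.196 V (the root below V_ov).
I_D = (2.55 − 0.196) / 17.2 = 0.137 mA.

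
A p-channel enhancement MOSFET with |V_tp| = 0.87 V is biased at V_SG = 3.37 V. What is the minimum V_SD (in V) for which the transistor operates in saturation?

V_SD,sat = 2.50 V

The boundary between triode and saturation is V_SD = V_SG − |V_tp| = V_ov.
V_ov = 3.37 − 0.87 = 2.5 V.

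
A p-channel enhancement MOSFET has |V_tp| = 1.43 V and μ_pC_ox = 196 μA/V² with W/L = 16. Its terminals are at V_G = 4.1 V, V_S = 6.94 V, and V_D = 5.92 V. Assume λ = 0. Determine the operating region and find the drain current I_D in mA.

V_SG = V_S − V_G = 6.94 − 4.1 = 2.84 V; V_SD = V_S − V_D = 6.94 − 5.92 = 1.02 V.
k_p = μ_pC_ox · (W/L) = 3.136 mA/V².
V_ov = V_SG − |V_tp| = 2.84 − 1.43 = 1.41 V.
Since V_SD = 1.02 V < V_ov = 1.41 V, the device is in the triode region.
I_D = k_p [V_ov · V_SD − ½ V_SD²] = 3.136 × [1.41 × 1.02 − 0.5 × 1.02²] = 2.88 mA.

Triode; I_D = 2.88 mA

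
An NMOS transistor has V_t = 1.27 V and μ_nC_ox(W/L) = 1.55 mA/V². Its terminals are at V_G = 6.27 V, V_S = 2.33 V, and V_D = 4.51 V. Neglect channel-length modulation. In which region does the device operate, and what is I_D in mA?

V_GS = V_G − V_S = 6.27 − 2.33 = 3.94 V; V_DS = V_D − V_S = 4.51 − 2.33 = 2.18 V.
V_ov = V_GS − V_t = 3.94 − 1.27 = 2.67 V.
Since V_DS = 2.18 V < V_ov = 2.67 V, the device is in the triode region.
I_D = k_n [V_ov · V_DS − ½ V_DS²] = 1.55 × [2.67 × 2.18 − 0.5 × 2.18²] = 5.34 mA.

Triode; I_D = 5.34 mA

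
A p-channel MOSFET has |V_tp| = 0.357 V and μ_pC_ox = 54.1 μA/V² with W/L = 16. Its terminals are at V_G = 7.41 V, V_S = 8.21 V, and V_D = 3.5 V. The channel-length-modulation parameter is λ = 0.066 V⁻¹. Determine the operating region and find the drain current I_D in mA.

Saturation; I_D = 0.111 mA

V_SG = V_S − V_G = 8.21 − 7.41 = 0.8 V; V_SD = V_S − V_D = 8.21 − 3.5 = 4.71 V.
k_p = μ_pC_ox · (W/L) = 0.8656 mA/V².
V_ov = V_SG − |V_tp| = 0.8 − 0.357 = 0.443 V.
Since V_SD = 4.71 V ≥ V_ov = 0.443 V, the device is in saturation.
I_D = ½ k_p V_ov² (1 + λ V_SD) = 0.5 × 0.8656 × 0.443² × (1 + 0.066 × 4.71) = 0.111 mA.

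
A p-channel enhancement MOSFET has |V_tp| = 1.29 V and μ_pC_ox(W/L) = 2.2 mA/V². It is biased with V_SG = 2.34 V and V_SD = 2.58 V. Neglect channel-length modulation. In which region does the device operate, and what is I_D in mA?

Saturation; I_D = 1.21 mA

V_ov = V_SG − |V_tp| = 2.34 − 1.29 = 1.05 V.
Since V_SD = 2.58 V ≥ V_ov = 1.05 V, the device is in saturation.
I_D = ½ k_p V_ov² = 0.5 × 2.2 × 1.05² = 1.21 mA.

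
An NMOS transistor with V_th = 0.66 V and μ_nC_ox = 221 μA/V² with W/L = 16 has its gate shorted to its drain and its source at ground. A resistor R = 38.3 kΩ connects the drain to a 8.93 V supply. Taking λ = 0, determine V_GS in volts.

With gate tied to drain, V_GS = V_DS ≥ V_GS − V_th, so the device is in saturation.
k_n = μ_nC_ox · (W/L) = 3.536 mA/V².
KCL at the drain: ½ k_n (V_GS − V_th)² = (V_DD − V_GS)/R.
Let x = V_GS − 0.66. Then 67.7 x² + x − 8.27 = 0, giving x = 0.342 V (positive root), so V_GS = 1 V.
I_D = (V_DD − V_GS)/R = (8.93 − 1) / 38.3 = 0.207 mA.

V_GS = 1.00 V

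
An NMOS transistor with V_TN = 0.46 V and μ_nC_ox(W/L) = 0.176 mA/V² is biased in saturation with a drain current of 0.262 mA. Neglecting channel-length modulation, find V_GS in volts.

V_GS = 2.19 V

In saturation I_D = ½ k_n (V_GS − V_TN)², so V_GS − V_TN = √(2 I_D / k_n) = √(2 × 0.262 / 0.176) = 1.73 V.
V_GS = 0.46 + 1.73 = 2.19 V.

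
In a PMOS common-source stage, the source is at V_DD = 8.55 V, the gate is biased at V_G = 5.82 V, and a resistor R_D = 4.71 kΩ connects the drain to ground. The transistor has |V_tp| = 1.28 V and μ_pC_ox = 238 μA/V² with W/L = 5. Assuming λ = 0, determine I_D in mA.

I_D = 1.25 mA

V_SG = V_DD − V_G = 8.55 − 5.82 = 2.73 V, so V_ov = 2.73 − 1.28 = 1.45 V.
k_p = μ_pC_ox · (W/L) = 1.19 mA/V².
Assume saturation: I_D = ½ k_p V_ov² = 0.5 × 1.19 × 1.45² = 1.25 mA, giving V_SD = V_DD − I_D R_D = 8.55 − 1.25 × 4.71 = 2.66 V.
V_SD = 2.66 V ≥ V_ov = 1.45 V, confirming saturation.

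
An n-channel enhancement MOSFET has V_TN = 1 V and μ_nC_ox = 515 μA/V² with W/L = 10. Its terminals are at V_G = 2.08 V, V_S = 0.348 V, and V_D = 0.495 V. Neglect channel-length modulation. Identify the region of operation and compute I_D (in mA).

Triode; I_D = 0.499 mA

V_GS = V_G − V_S = 2.08 − 0.348 = 1.73 V; V_DS = V_D − V_S = 0.495 − 0.348 = 0.147 V.
k_n = μ_nC_ox · (W/L) = 5.15 mA/V².
V_ov = V_GS − V_TN = 1.73 − 1 = 0.732 V.
Since V_DS = 0.147 V < V_ov = 0.732 V, the device is in the triode region.
I_D = k_n [V_ov · V_DS − ½ V_DS²] = 5.15 × [0.732 × 0.147 − 0.5 × 0.147²] = 0.499 mA.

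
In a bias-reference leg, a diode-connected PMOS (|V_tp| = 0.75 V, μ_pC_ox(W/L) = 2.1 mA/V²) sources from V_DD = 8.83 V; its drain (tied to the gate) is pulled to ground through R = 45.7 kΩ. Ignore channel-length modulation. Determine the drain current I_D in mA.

With gate tied to drain, V_SG = V_SD ≥ V_SG − |V_tp|, so the device is in saturation.
KCL at the drain: ½ k_p (V_SG − |V_tp|)² = (V_DD − V_SG)/R.
Let x = V_SG − 0.75. Then 48 x² + x − 8.08 = 0, giving x = 0.4 V (positive root), so V_SG = 1.15 V.
I_D = (V_DD − V_SG)/R = (8.83 − 1.15) / 45.7 = 0.168 mA.

I_D = 0.168 mA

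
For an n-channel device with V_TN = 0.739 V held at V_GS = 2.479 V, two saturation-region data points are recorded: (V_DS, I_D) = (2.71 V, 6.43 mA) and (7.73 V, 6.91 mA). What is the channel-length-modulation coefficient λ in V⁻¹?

With V_GS fixed, I_D ∝ (1 + λ V_DS) in saturation, so I_D2/I_D1 = (1 + λ V_DS2)/(1 + λ V_DS1).
6.91/6.43 = 1.075 = (1 + 7.73 λ)/(1 + 2.71 λ).
Solving: λ (I_D1 V_DS2 − I_D2 V_DS1) = I_D2 − I_D1, so λ = (6.91 − 6.43) / (6.43 × 7.73 − 6.91 × 2.71) = 0.48 / 31 = 0.0155 V⁻¹.

λ = 0.0155 V⁻¹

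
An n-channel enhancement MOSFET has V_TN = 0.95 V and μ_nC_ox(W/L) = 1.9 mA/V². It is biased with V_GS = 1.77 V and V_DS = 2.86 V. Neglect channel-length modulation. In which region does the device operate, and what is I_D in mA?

V_ov = V_GS − V_TN = 1.77 − 0.95 = 0.82 V.
Since V_DS = 2.86 V ≥ V_ov = 0.82 V, the device is in saturation.
I_D = ½ k_n V_ov² = 0.5 × 1.9 × 0.82² = 0.639 mA.

Saturation; I_D = 0.639 mA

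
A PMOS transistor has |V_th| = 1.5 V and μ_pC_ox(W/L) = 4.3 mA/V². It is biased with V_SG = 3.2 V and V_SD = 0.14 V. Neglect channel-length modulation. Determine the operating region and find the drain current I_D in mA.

V_ov = V_SG − |V_th| = 3.2 − 1.5 = 1.7 V.
Since V_SD = 0.14 V < V_ov = 1.7 V, the device is in the triode region.
I_D = k_p [V_ov · V_SD − ½ V_SD²] = 4.3 × [1.7 × 0.14 − 0.5 × 0.14²] = 0.981 mA.

Triode; I_D = 0.981 mA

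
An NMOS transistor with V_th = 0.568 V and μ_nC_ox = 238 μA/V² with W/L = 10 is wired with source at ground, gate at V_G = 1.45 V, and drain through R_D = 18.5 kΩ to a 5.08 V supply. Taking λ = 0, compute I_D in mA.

I_D = 0.267 mA

V_GS = V_G = 1.45 V, so V_ov = 1.45 − 0.568 = 0.882 V.
k_n = μ_nC_ox · (W/L) = 2.38 mA/V².
Assume saturation: I_D = ½ k_n V_ov² = 0.5 × 2.38 × 0.882² = 0.926 mA, giving V_DS = V_DD − I_D R_D = 5.08 − 0.926 × 18.5 = -12 V.
But -12 V < V_ov = 0.882 V, so the device is actually in triode.
In triode I_D = k_n[V_ov V_DS − ½ V_DS²] and I_D = (V_DD − V_DS)/R_D. Equating: 22 V_DS² − 39.83 V_DS + 5.08 = 0, giving V_DS = 0.138 V (the root below V_ov).
I_D = (5.08 − 0.138) / 18.5 = 0.267 mA.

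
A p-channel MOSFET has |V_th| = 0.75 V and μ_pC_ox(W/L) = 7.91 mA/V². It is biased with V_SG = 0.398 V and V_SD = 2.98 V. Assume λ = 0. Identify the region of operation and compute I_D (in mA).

Cutoff; I_D = 0 mA

V_SG = 0.398 V < |V_th| = 0.75 V, so the transistor is in cutoff.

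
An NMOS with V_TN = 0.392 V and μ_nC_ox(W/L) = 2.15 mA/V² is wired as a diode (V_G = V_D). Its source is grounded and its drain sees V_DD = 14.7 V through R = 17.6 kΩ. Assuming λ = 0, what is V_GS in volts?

With gate tied to drain, V_GS = V_DS ≥ V_GS − V_TN, so the device is in saturation.
KCL at the drain: ½ k_n (V_GS − V_TN)² = (V_DD − V_GS)/R.
Let x = V_GS − 0.392. Then 18.9 x² + x − 14.31 = 0, giving x = 0.844 V (positive root), so V_GS = 1.24 V.
I_D = (V_DD − V_GS)/R = (14.7 − 1.24) / 17.6 = 0.765 mA.

V_GS = 1.24 V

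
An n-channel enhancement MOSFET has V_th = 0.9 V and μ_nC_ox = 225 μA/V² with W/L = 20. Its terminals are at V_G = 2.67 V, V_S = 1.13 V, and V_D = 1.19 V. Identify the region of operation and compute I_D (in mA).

V_GS = V_G − V_S = 2.67 − 1.13 = 1.54 V; V_DS = V_D − V_S = 1.19 − 1.13 = 0.06 V.
k_n = μ_nC_ox · (W/L) = 4.5 mA/V².
V_ov = V_GS − V_th = 1.54 − 0.9 = 0.64 V.
Since V_DS = 0.06 V < V_ov = 0.64 V, the device is in the triode region.
I_D = k_n [V_ov · V_DS − ½ V_DS²] = 4.5 × [0.64 × 0.06 − 0.5 × 0.06²] = 0.165 mA.

Triode; I_D = 0.165 mA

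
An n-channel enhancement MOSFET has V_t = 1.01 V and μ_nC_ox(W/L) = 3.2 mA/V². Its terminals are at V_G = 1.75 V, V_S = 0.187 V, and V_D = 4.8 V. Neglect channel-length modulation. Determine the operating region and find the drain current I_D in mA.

Saturation; I_D = 0.489 mA

V_GS = V_G − V_S = 1.75 − 0.187 = 1.56 V; V_DS = V_D − V_S = 4.8 − 0.187 = 4.61 V.
V_ov = V_GS − V_t = 1.56 − 1.01 = 0.553 V.
Since V_DS = 4.61 V ≥ V_ov = 0.553 V, the device is in saturation.
I_D = ½ k_n V_ov² = 0.5 × 3.2 × 0.553² = 0.489 mA.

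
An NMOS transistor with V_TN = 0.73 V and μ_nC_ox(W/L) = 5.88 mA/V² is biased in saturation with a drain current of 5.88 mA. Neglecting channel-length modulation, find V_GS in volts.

V_GS = 2.14 V

In saturation I_D = ½ k_n (V_GS − V_TN)², so V_GS − V_TN = √(2 I_D / k_n) = √(2 × 5.88 / 5.88) = 1.41 V.
V_GS = 0.73 + 1.41 = 2.14 V.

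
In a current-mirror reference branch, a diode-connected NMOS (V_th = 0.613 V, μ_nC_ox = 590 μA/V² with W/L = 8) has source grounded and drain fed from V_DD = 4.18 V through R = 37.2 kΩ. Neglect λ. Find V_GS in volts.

V_GS = 0.809 V

With gate tied to drain, V_GS = V_DS ≥ V_GS − V_th, so the device is in saturation.
k_n = μ_nC_ox · (W/L) = 4.72 mA/V².
KCL at the drain: ½ k_n (V_GS − V_th)² = (V_DD − V_GS)/R.
Let x = V_GS − 0.613. Then 87.8 x² + x − 3.567 = 0, giving x = 0.196 V (positive root), so V_GS = 0.809 V.
I_D = (V_DD − V_GS)/R = (4.18 − 0.809) / 37.2 = 0.0906 mA.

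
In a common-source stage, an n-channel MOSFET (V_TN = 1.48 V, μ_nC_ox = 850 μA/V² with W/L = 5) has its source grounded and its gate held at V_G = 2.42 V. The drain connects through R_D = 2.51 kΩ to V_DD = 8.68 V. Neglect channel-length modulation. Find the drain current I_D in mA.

I_D = 1.88 mA

V_GS = V_G = 2.42 V, so V_ov = 2.42 − 1.48 = 0.94 V.
k_n = μ_nC_ox · (W/L) = 4.25 mA/V².
Assume saturation: I_D = ½ k_n V_ov² = 0.5 × 4.25 × 0.94² = 1.88 mA, giving V_DS = V_DD − I_D R_D = 8.68 − 1.88 × 2.51 = 3.97 V.
V_DS = 3.97 V ≥ V_ov = 0.94 V, confirming saturation.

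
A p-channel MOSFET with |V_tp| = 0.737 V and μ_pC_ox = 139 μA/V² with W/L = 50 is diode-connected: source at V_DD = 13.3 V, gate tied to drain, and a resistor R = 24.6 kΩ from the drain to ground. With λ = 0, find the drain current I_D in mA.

With gate tied to drain, V_SG = V_SD ≥ V_SG − |V_tp|, so the device is in saturation.
k_p = μ_pC_ox · (W/L) = 6.95 mA/V².
KCL at the drain: ½ k_p (V_SG − |V_tp|)² = (V_DD − V_SG)/R.
Let x = V_SG − 0.737. Then 85.5 x² + x − 12.56 = 0, giving x = 0.378 V (positive root), so V_SG = 1.11 V.
I_D = (V_DD − V_SG)/R = (13.3 − 1.11) / 24.6 = 0.495 mA.

I_D = 0.495 mA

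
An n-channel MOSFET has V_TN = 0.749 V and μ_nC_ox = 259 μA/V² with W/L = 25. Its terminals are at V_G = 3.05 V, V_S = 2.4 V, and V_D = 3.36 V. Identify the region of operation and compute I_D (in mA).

Cutoff; I_D = 0 mA

V_GS = V_G − V_S = 3.05 − 2.4 = 0.65 V; V_DS = V_D − V_S = 3.36 − 2.4 = 0.96 V.
V_GS = 0.65 V < V_TN = 0.749 V, so the transistor is in cutoff.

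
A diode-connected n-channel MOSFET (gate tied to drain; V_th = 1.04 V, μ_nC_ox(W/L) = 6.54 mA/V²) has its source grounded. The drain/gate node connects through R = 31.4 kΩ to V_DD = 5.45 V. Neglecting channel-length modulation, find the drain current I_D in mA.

With gate tied to drain, V_GS = V_DS ≥ V_GS − V_th, so the device is in saturation.
KCL at the drain: ½ k_n (V_GS − V_th)² = (V_DD − V_GS)/R.
Let x = V_GS − 1.04. Then 103 x² + x − 4.41 = 0, giving x = 0.202 V (positive root), so V_GS = 1.24 V.
I_D = (V_DD − V_GS)/R = (5.45 − 1.24) / 31.4 = 0.134 mA.

I_D = 0.134 mA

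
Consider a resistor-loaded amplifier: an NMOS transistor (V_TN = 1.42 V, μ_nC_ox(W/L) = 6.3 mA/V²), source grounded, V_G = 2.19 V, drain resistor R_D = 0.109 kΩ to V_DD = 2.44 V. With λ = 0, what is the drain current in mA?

I_D = 1.87 mA

V_GS = V_G = 2.19 V, so V_ov = 2.19 − 1.42 = 0.77 V.
Assume saturation: I_D = ½ k_n V_ov² = 0.5 × 6.3 × 0.77² = 1.87 mA, giving V_DS = V_DD − I_D R_D = 2.44 − 1.87 × 0.109 = 2.24 V.
V_DS = 2.24 V ≥ V_ov = 0.77 V, confirming saturation.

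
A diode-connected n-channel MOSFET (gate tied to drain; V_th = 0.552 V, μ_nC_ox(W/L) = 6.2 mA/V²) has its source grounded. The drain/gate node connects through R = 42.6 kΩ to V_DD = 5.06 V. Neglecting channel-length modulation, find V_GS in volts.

V_GS = 0.733 V

With gate tied to drain, V_GS = V_DS ≥ V_GS − V_th, so the device is in saturation.
KCL at the drain: ½ k_n (V_GS − V_th)² = (V_DD − V_GS)/R.
Let x = V_GS − 0.552. Then 132 x² + x − 4.508 = 0, giving x = 0.181 V (positive root), so V_GS = 0.733 V.
I_D = (V_DD − V_GS)/R = (5.06 − 0.733) / 42.6 = 0.102 mA.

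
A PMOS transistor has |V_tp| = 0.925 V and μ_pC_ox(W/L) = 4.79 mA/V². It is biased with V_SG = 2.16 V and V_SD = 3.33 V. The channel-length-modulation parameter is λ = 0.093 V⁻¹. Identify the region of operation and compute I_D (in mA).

V_ov = V_SG − |V_tp| = 2.16 − 0.925 = 1.24 V.
Since V_SD = 3.33 V ≥ V_ov = 1.24 V, the device is in saturation.
I_D = ½ k_p V_ov² (1 + λ V_SD) = 0.5 × 4.79 × 1.24² × (1 + 0.093 × 3.33) = 4.78 mA.

Saturation; I_D = 4.78 mA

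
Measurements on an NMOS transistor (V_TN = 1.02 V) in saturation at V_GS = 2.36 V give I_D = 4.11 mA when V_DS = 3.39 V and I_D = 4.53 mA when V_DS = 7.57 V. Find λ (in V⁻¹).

With V_GS fixed, I_D ∝ (1 + λ V_DS) in saturation, so I_D2/I_D1 = (1 + λ V_DS2)/(1 + λ V_DS1).
4.53/4.11 = 1.102 = (1 + 7.57 λ)/(1 + 3.39 λ).
Solving: λ (I_D1 V_DS2 − I_D2 V_DS1) = I_D2 − I_D1, so λ = (4.53 − 4.11) / (4.11 × 7.57 − 4.53 × 3.39) = 0.42 / 15.8 = 0.0267 V⁻¹.

λ = 0.0267 V⁻¹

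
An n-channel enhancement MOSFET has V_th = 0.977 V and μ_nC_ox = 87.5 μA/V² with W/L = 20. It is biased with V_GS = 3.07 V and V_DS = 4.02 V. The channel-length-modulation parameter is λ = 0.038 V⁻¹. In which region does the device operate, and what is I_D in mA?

Saturation; I_D = 4.42 mA

k_n = μ_nC_ox · (W/L) = 1.75 mA/V².
V_ov = V_GS − V_th = 3.07 − 0.977 = 2.09 V.
Since V_DS = 4.02 V ≥ V_ov = 2.09 V, the device is in saturation.
I_D = ½ k_n V_ov² (1 + λ V_DS) = 0.5 × 1.75 × 2.09² × (1 + 0.038 × 4.02) = 4.42 mA.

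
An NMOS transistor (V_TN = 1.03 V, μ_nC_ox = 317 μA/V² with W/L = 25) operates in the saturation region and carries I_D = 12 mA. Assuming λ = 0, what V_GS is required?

V_GS = 2.77 V

k_n = μ_nC_ox · (W/L) = 7.925 mA/V².
In saturation I_D = ½ k_n (V_GS − V_TN)², so V_GS − V_TN = √(2 I_D / k_n) = √(2 × 12 / 7.925) = 1.74 V.
V_GS = 1.03 + 1.74 = 2.77 V.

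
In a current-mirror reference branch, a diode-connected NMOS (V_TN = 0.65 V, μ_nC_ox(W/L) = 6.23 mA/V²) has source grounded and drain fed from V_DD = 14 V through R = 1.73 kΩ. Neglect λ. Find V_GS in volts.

With gate tied to drain, V_GS = V_DS ≥ V_GS − V_TN, so the device is in saturation.
KCL at the drain: ½ k_n (V_GS − V_TN)² = (V_DD − V_GS)/R.
Let x = V_GS − 0.65. Then 5.39 x² + x − 13.35 = 0, giving x = 1.48 V (positive root), so V_GS = 2.13 V.
I_D = (V_DD − V_GS)/R = (14 − 2.13) / 1.73 = 6.86 mA.

V_GS = 2.13 V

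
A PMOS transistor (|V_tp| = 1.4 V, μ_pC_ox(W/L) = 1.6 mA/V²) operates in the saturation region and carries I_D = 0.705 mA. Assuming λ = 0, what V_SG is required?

V_SG = 2.34 V

In saturation I_D = ½ k_p (V_SG − |V_tp|)², so V_SG − |V_tp| = √(2 I_D / k_p) = √(2 × 0.705 / 1.6) = 0.939 V.
V_SG = 1.4 + 0.939 = 2.34 V.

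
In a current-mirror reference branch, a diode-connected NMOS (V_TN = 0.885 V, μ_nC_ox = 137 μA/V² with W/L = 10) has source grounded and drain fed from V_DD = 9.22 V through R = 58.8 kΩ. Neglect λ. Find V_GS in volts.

With gate tied to drain, V_GS = V_DS ≥ V_GS − V_TN, so the device is in saturation.
k_n = μ_nC_ox · (W/L) = 1.37 mA/V².
KCL at the drain: ½ k_n (V_GS − V_TN)² = (V_DD − V_GS)/R.
Let x = V_GS − 0.885. Then 40.3 x² + x − 8.335 = 0, giving x = 0.443 V (positive root), so V_GS = 1.33 V.
I_D = (V_DD − V_GS)/R = (9.22 − 1.33) / 58.8 = 0.134 mA.

V_GS = 1.33 V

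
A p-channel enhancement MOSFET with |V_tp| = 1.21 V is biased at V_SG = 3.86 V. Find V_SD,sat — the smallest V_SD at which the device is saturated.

The boundary between triode and saturation is V_SD = V_SG − |V_tp| = V_ov.
V_ov = 3.86 − 1.21 = 2.65 V.

V_SD,sat = 2.65 V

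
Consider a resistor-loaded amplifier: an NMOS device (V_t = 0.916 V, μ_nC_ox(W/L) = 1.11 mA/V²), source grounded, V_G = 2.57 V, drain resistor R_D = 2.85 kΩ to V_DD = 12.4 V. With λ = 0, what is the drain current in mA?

V_GS = V_G = 2.57 V, so V_ov = 2.57 − 0.916 = 1.65 V.
Assume saturation: I_D = ½ k_n V_ov² = 0.5 × 1.11 × 1.65² = 1.52 mA, giving V_DS = V_DD − I_D R_D = 12.4 − 1.52 × 2.85 = 8.07 V.
V_DS = 8.07 V ≥ V_ov = 1.65 V, confirming saturation.

I_D = 1.52 mA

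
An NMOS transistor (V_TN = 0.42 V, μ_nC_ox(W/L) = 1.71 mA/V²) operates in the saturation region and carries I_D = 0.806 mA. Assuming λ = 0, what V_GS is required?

V_GS = 1.39 V

In saturation I_D = ½ k_n (V_GS − V_TN)², so V_GS − V_TN = √(2 I_D / k_n) = √(2 × 0.806 / 1.71) = 0.971 V.
V_GS = 0.42 + 0.971 = 1.39 V.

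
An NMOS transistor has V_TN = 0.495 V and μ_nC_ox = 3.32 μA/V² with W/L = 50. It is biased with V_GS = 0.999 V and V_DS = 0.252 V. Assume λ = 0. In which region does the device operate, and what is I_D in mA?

k_n = μ_nC_ox · (W/L) = 0.166 mA/V².
V_ov = V_GS − V_TN = 0.999 − 0.495 = 0.504 V.
Since V_DS = 0.252 V < V_ov = 0.504 V, the device is in the triode region.
I_D = k_n [V_ov · V_DS − ½ V_DS²] = 0.166 × [0.504 × 0.252 − 0.5 × 0.252²] = 0.0158 mA.

Triode; I_D = 0.0158 mA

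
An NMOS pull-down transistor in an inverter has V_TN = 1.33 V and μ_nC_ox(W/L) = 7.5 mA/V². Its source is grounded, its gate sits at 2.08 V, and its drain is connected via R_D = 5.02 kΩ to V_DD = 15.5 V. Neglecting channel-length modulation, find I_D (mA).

V_GS = V_G = 2.08 V, so V_ov = 2.08 − 1.33 = 0.75 V.
Assume saturation: I_D = ½ k_n V_ov² = 0.5 × 7.5 × 0.75² = 2.11 mA, giving V_DS = V_DD − I_D R_D = 15.5 − 2.11 × 5.02 = 4.91 V.
V_DS = 4.91 V ≥ V_ov = 0.75 V, confirming saturation.

I_D = 2.11 mA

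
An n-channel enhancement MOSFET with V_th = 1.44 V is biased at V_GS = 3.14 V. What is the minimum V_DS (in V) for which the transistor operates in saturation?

The boundary between triode and saturation is V_DS = V_GS − V_th = V_ov.
V_ov = 3.14 − 1.44 = 1.7 V.

V_DS,sat = 1.70 V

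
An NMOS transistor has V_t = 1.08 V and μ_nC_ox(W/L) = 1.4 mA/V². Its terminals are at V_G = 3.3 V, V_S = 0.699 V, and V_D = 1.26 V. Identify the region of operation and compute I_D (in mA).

Triode; I_D = 0.974 mA

V_GS = V_G − V_S = 3.3 − 0.699 = 2.6 V; V_DS = V_D − V_S = 1.26 − 0.699 = 0.561 V.
V_ov = V_GS − V_t = 2.6 − 1.08 = 1.52 V.
Since V_DS = 0.561 V < V_ov = 1.52 V, the device is in the triode region.
I_D = k_n [V_ov · V_DS − ½ V_DS²] = 1.4 × [1.52 × 0.561 − 0.5 × 0.561²] = 0.974 mA.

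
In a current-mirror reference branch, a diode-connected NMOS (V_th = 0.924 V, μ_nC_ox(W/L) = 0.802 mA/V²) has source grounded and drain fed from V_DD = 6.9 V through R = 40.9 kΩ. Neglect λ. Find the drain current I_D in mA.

I_D = 0.132 mA

With gate tied to drain, V_GS = V_DS ≥ V_GS − V_th, so the device is in saturation.
KCL at the drain: ½ k_n (V_GS − V_th)² = (V_DD − V_GS)/R.
Let x = V_GS − 0.924. Then 16.4 x² + x − 5.976 = 0, giving x = 0.574 V (positive root), so V_GS = 1.5 V.
I_D = (V_DD − V_GS)/R = (6.9 − 1.5) / 40.9 = 0.132 mA.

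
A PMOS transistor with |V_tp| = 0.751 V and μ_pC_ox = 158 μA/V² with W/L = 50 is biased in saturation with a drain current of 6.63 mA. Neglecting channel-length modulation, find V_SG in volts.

k_p = μ_pC_ox · (W/L) = 7.9 mA/V².
In saturation I_D = ½ k_p (V_SG − |V_tp|)², so V_SG − |V_tp| = √(2 I_D / k_p) = √(2 × 6.63 / 7.9) = 1.3 V.
V_SG = 0.751 + 1.3 = 2.05 V.

V_SG = 2.05 V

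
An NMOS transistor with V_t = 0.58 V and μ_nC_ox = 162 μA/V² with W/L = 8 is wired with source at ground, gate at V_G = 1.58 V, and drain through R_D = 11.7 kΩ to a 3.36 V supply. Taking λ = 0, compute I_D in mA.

I_D = 0.267 mA

V_GS = V_G = 1.58 V, so V_ov = 1.58 − 0.58 = 1 V.
k_n = μ_nC_ox · (W/L) = 1.296 mA/V².
Assume saturation: I_D = ½ k_n V_ov² = 0.5 × 1.296 × 1² = 0.648 mA, giving V_DS = V_DD − I_D R_D = 3.36 − 0.648 × 11.7 = -4.22 V.
But -4.22 V < V_ov = 1 V, so the device is actually in triode.
In triode I_D = k_n[V_ov V_DS − ½ V_DS²] and I_D = (V_DD − V_DS)/R_D. Equating: 7.58 V_DS² − 16.16 V_DS + 3.36 = 0, giving V_DS = 0.233 V (the root below V_ov).
I_D = (3.36 − 0.233) / 11.7 = 0.267 mA.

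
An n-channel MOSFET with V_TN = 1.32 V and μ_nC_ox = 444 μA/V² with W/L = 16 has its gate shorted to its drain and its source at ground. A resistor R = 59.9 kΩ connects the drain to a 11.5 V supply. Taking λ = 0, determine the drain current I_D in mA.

I_D = 0.166 mA

With gate tied to drain, V_GS = V_DS ≥ V_GS − V_TN, so the device is in saturation.
k_n = μ_nC_ox · (W/L) = 7.104 mA/V².
KCL at the drain: ½ k_n (V_GS − V_TN)² = (V_DD − V_GS)/R.
Let x = V_GS − 1.32. Then 213 x² + x − 10.18 = 0, giving x = 0.216 V (positive root), so V_GS = 1.54 V.
I_D = (V_DD − V_GS)/R = (11.5 − 1.54) / 59.9 = 0.166 mA.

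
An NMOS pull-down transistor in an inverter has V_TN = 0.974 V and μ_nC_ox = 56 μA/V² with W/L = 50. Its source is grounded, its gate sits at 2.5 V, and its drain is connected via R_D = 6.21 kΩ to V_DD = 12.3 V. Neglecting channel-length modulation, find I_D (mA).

V_GS = V_G = 2.5 V, so V_ov = 2.5 − 0.974 = 1.53 V.
k_n = μ_nC_ox · (W/L) = 2.8 mA/V².
Assume saturation: I_D = ½ k_n V_ov² = 0.5 × 2.8 × 1.53² = 3.26 mA, giving V_DS = V_DD − I_D R_D = 12.3 − 3.26 × 6.21 = -7.95 V.
But -7.95 V < V_ov = 1.53 V, so the device is actually in triode.
In triode I_D = k_n[V_ov V_DS − ½ V_DS²] and I_D = (V_DD − V_DS)/R_D. Equating: 8.69 V_DS² − 27.53 V_DS + 12.3 = 0, giving V_DS = 0.538 V (the root below V_ov).
I_D = (12.3 − 0.538) / 6.21 = 1.89 mA.

I_D = 1.89 mA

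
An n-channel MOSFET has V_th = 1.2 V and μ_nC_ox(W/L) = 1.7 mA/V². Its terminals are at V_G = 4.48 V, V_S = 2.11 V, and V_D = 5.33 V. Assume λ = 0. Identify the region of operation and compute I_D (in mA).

V_GS = V_G − V_S = 4.48 − 2.11 = 2.37 V; V_DS = V_D − V_S = 5.33 − 2.11 = 3.22 V.
V_ov = V_GS − V_th = 2.37 − 1.2 = 1.17 V.
Since V_DS = 3.22 V ≥ V_ov = 1.17 V, the device is in saturation.
I_D = ½ k_n V_ov² = 0.5 × 1.7 × 1.17² = 1.16 mA.

Saturation; I_D = 1.16 mA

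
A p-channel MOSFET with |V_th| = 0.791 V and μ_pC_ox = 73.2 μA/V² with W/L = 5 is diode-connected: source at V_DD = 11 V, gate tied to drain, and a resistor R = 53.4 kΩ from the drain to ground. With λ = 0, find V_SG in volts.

With gate tied to drain, V_SG = V_SD ≥ V_SG − |V_th|, so the device is in saturation.
k_p = μ_pC_ox · (W/L) = 0.366 mA/V².
KCL at the drain: ½ k_p (V_SG − |V_th|)² = (V_DD − V_SG)/R.
Let x = V_SG − 0.791. Then 9.77 x² + x − 10.21 = 0, giving x = 0.972 V (positive root), so V_SG = 1.76 V.
I_D = (V_DD − V_SG)/R = (11 − 1.76) / 53.4 = 0.173 mA.

V_SG = 1.76 V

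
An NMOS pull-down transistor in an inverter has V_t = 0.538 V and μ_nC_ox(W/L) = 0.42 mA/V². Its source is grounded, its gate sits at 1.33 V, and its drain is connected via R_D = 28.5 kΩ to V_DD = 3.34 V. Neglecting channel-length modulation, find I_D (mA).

I_D = 0.102 mA

V_GS = V_G = 1.33 V, so V_ov = 1.33 − 0.538 = 0.792 V.
Assume saturation: I_D = ½ k_n V_ov² = 0.5 × 0.42 × 0.792² = 0.132 mA, giving V_DS = V_DD − I_D R_D = 3.34 − 0.132 × 28.5 = -0.414 V.
But -0.414 V < V_ov = 0.792 V, so the device is actually in triode.
In triode I_D = k_n[V_ov V_DS − ½ V_DS²] and I_D = (V_DD − V_DS)/R_D. Equating: 5.98 V_DS² − 10.48 V_DS + 3.34 = 0, giving V_DS = 0.419 V (the root below V_ov).
I_D = (3.34 − 0.419) / 28.5 = 0.102 mA.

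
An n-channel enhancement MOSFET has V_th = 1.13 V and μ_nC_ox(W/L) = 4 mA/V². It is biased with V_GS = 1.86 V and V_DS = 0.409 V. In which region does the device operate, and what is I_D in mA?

V_ov = V_GS − V_th = 1.86 − 1.13 = 0.73 V.
Since V_DS = 0.409 V < V_ov = 0.73 V, the device is in the triode region.
I_D = k_n [V_ov · V_DS − ½ V_DS²] = 4 × [0.73 × 0.409 − 0.5 × 0.409²] = 0.86 mA.

Triode; I_D = 0.860 mA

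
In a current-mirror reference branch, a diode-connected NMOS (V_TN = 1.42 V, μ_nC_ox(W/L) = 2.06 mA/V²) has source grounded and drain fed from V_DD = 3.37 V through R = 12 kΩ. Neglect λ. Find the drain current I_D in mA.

With gate tied to drain, V_GS = V_DS ≥ V_GS − V_TN, so the device is in saturation.
KCL at the drain: ½ k_n (V_GS − V_TN)² = (V_DD − V_GS)/R.
Let x = V_GS − 1.42. Then 12.4 x² + x − 1.95 = 0, giving x = 0.359 V (positive root), so V_GS = 1.78 V.
I_D = (V_DD − V_GS)/R = (3.37 − 1.78) / 12 = 0.133 mA.

I_D = 0.133 mA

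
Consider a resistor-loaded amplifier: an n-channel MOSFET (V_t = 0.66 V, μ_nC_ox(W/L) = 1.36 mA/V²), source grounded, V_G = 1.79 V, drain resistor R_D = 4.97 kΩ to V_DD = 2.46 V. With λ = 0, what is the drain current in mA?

I_D = 0.429 mA

V_GS = V_G = 1.79 V, so V_ov = 1.79 − 0.66 = 1.13 V.
Assume saturation: I_D = ½ k_n V_ov² = 0.5 × 1.36 × 1.13² = 0.868 mA, giving V_DS = V_DD − I_D R_D = 2.46 − 0.868 × 4.97 = -1.86 V.
But -1.86 V < V_ov = 1.13 V, so the device is actually in triode.
In triode I_D = k_n[V_ov V_DS − ½ V_DS²] and I_D = (V_DD − V_DS)/R_D. Equating: 3.38 V_DS² − 8.638 V_DS + 2.46 = 0, giving V_DS = 0.326 V (the root below V_ov).
I_D = (2.46 − 0.326) / 4.97 = 0.429 mA.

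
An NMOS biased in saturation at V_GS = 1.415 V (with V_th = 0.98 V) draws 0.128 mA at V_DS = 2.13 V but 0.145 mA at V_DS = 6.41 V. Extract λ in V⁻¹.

With V_GS fixed, I_D ∝ (1 + λ V_DS) in saturation, so I_D2/I_D1 = (1 + λ V_DS2)/(1 + λ V_DS1).
0.145/0.128 = 1.133 = (1 + 6.41 λ)/(1 + 2.13 λ).
Solving: λ (I_D1 V_DS2 − I_D2 V_DS1) = I_D2 − I_D1, so λ = (0.145 − 0.128) / (0.128 × 6.41 − 0.145 × 2.13) = 0.017 / 0.512 = 0.0332 V⁻¹.

λ = 0.0332 V⁻¹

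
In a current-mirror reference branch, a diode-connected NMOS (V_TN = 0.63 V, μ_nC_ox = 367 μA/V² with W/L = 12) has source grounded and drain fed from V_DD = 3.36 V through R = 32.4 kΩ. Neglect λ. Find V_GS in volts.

With gate tied to drain, V_GS = V_DS ≥ V_GS − V_TN, so the device is in saturation.
k_n = μ_nC_ox · (W/L) = 4.404 mA/V².
KCL at the drain: ½ k_n (V_GS − V_TN)² = (V_DD − V_GS)/R.
Let x = V_GS − 0.63. Then 71.3 x² + x − 2.73 = 0, giving x = 0.189 V (positive root), so V_GS = 0.819 V.
I_D = (V_DD − V_GS)/R = (3.36 − 0.819) / 32.4 = 0.0784 mA.

V_GS = 0.819 V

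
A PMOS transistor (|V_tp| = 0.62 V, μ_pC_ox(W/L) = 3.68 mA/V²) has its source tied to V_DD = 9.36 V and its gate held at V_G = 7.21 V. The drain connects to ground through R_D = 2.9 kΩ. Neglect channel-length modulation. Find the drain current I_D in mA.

V_SG = V_DD − V_G = 9.36 − 7.21 = 2.15 V, so V_ov = 2.15 − 0.62 = 1.53 V.
Assume saturation: I_D = ½ k_p V_ov² = 0.5 × 3.68 × 1.53² = 4.31 mA, giving V_SD = V_DD − I_D R_D = 9.36 − 4.31 × 2.9 = -3.13 V.
But -3.13 V < V_ov = 1.53 V, so the device is actually in triode.
In triode I_D = k_p[V_ov V_SD − ½ V_SD²] and I_D = (V_DD − V_SD)/R_D. Equating: 5.34 V_SD² − 17.33 V_SD + 9.36 = 0, giving V_SD = 0.684 V (the root below V_ov).
I_D = (9.36 − 0.684) / 2.9 = 2.99 mA.

I_D = 2.99 mA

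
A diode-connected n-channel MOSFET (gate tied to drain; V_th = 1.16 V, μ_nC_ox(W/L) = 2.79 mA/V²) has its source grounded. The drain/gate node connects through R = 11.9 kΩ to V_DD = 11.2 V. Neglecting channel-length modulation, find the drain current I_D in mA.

I_D = 0.781 mA

With gate tied to drain, V_GS = V_DS ≥ V_GS − V_th, so the device is in saturation.
KCL at the drain: ½ k_n (V_GS − V_th)² = (V_DD − V_GS)/R.
Let x = V_GS − 1.16. Then 16.6 x² + x − 10.04 = 0, giving x = 0.748 V (positive root), so V_GS = 1.91 V.
I_D = (V_DD − V_GS)/R = (11.2 − 1.91) / 11.9 = 0.781 mA.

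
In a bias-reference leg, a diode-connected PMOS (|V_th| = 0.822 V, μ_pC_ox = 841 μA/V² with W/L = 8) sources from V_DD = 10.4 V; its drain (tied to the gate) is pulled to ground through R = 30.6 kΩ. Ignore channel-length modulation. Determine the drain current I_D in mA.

I_D = 0.303 mA

With gate tied to drain, V_SG = V_SD ≥ V_SG − |V_th|, so the device is in saturation.
k_p = μ_pC_ox · (W/L) = 6.728 mA/V².
KCL at the drain: ½ k_p (V_SG − |V_th|)² = (V_DD − V_SG)/R.
Let x = V_SG − 0.822. Then 103 x² + x − 9.578 = 0, giving x = 0.3 V (positive root), so V_SG = 1.12 V.
I_D = (V_DD − V_SG)/R = (10.4 − 1.12) / 30.6 = 0.303 mA.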